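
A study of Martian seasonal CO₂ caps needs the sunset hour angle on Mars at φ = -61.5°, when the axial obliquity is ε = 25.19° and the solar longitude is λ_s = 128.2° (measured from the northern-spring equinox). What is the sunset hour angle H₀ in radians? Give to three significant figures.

Solar declination: sin δ = sin ε · sin λ_s = sin 25.19° × sin 128.2° = 0.33448, so δ = +19.541°.
cos H₀ = −tan φ · tan δ = −tan(-61.5°) × tan(+19.541°) = 0.6537, so H₀ = 0.8584 rad = 49.18°.

H₀ = 0.858 rad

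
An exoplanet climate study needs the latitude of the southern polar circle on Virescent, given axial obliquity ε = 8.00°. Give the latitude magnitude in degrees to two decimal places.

82.00°

The polar circle is the lowest latitude that experiences at least one full rotation of continuous darkness at the northern-summer solstice; it lies at |ϕ| = 90° − ε = 90° − 8.00° = 82.00°.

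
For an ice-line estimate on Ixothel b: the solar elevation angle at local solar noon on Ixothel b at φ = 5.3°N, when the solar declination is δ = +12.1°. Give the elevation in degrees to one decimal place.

83.2°

At local noon the hour angle is zero, so the zenith angle equals |φ − δ| = |+5.3° − (+12.100°)| = 6.800°.
Elevation = 90° − 6.800° = 83.2°.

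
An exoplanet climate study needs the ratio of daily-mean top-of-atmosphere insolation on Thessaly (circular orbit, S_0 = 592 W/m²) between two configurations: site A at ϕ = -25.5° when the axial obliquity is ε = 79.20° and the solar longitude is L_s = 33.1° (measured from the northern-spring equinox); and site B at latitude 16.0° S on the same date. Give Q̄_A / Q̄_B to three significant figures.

Q̄_A / Q̄_B ≈ 0.733

— Configuration A (ϕ=-25.5°):
Solar declination: sin δ = sin ε · sin L_s = sin 79.20° × sin 33.1° = 0.53643, so δ = +32.441°.
cos h₀ = −tan(-25.5°) tan(+32.441°) = 0.3032, h₀ = 1.2628 rad.
Bracket: h₀ sin ϕ sin δ + cos ϕ cos δ sin h₀ = 1.2628×-0.43051×0.53643 + 0.90259×0.84395×0.95293 = -0.291629 + 0.725886 = 0.434257.
Q̄ = (S_0/π) × [bracket] = (592/π) × 0.434257 = 81.831 W/m².
— Configuration B (ϕ=-16.0°):
cos h₀ = −tan(-16.0°) tan(+32.441°) = 0.1823, h₀ = 1.3875 rad.
Bracket: h₀ sin ϕ sin δ + cos ϕ cos δ sin h₀ = 1.3875×-0.27564×0.53643 + 0.96126×0.84395×0.98325 = -0.205158 + 0.797667 = 0.592509.
Q̄ = (S_0/π) × [bracket] = (592/π) × 0.592509 = 111.65 W/m².
Ratio Q̄_A / Q̄_B = 81.831 / 111.65 = 0.7329.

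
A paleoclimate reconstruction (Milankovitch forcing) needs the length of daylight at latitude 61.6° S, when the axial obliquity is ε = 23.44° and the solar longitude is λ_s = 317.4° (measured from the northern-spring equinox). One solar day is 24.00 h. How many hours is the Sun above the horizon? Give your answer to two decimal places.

16.15 h

Solar declination: sin δ = sin ε · sin λ_s = sin 23.44° × sin 317.4° = -0.26925, so δ = -15.620°.
cos H₀ = −tan φ · tan δ = −tan(-61.6°) × tan(-15.620°) = -0.5171, so H₀ = 2.1142 rad = 121.14°.
Daylight = 2H₀/(2π) × 24.00 h = (2.1142/π) × 24.00 = 16.15 h.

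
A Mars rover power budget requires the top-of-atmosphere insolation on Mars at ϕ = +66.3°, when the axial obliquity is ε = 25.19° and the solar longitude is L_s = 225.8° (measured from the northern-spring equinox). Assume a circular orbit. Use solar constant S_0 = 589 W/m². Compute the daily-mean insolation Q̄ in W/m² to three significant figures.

Solar declination: sin δ = sin ε · sin L_s = sin 25.19° × sin 225.8° = -0.30513, so δ = -17.766°.
cos h₀ = −tan(+66.3°) tan(-17.766°) = 0.7299, h₀ = 0.7526 rad.
Bracket: h₀ sin ϕ sin δ + cos ϕ cos δ sin h₀ = 0.7526×0.91566×-0.30513 + 0.40195×0.95231×0.68353 = -0.210273 + 0.261642 = 0.051369.
Q̄ = (S_0/π) × [bracket] = (589/π) × 0.051369 = 9.631 W/m².

Q̄ ≈ 9.63 W/m²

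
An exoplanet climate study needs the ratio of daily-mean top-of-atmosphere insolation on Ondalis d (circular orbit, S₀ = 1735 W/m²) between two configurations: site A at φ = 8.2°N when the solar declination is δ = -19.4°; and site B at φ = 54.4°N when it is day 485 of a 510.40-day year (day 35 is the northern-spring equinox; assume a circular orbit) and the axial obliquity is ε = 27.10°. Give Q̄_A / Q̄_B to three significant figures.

Q̄_A / Q̄_B ≈ 3.95

— Configuration A (φ=+8.2°):
cos H₀ = −tan(+8.2°) tan(-19.400°) = 0.0507, H₀ = 1.5200 rad.
Bracket: H₀ sin φ sin δ + cos φ cos δ sin H₀ = 1.5200×0.14263×-0.33216 + 0.98978×0.94322×0.99871 = -0.072011 + 0.932376 = 0.860365.
Q̄ = (S₀/π) × [bracket] = (1735/π) × 0.860365 = 475.15 W/m².
— Configuration B (φ=+54.4°):
Solar longitude: λ_s = 360° × (485 − 35)/510.40 = 317.398°.
sin δ = sin 27.10° × sin 317.398° = -0.30836, so δ = -17.960°.
cos H₀ = −tan(+54.4°) tan(-17.960°) = 0.4528, H₀ = 1.1009 rad.
Bracket: H₀ sin φ sin δ + cos φ cos δ sin H₀ = 1.1009×0.81310×-0.30836 + 0.58212×0.95127×0.89163 = -0.276026 + 0.493743 = 0.217717.
Q̄ = (S₀/π) × [bracket] = (1735/π) × 0.217717 = 120.24 W/m².
Ratio Q̄_A / Q̄_B = 475.15 / 120.24 = 3.952.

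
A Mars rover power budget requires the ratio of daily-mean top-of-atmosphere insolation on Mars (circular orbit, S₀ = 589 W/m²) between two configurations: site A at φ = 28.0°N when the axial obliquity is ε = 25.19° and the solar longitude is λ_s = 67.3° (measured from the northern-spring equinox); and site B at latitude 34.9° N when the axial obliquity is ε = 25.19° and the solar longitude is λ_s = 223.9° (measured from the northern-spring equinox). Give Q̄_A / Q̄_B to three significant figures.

Q̄_A / Q̄_B ≈ 2.09

— Configuration A (φ=+28.0°):
Solar declination: sin δ = sin ε · sin λ_s = sin 25.19° × sin 67.3° = 0.39265, so δ = +23.120°.
cos H₀ = −tan(+28.0°) tan(+23.120°) = -0.2270, H₀ = 1.7998 rad.
Bracket: H₀ sin φ sin δ + cos φ cos δ sin H₀ = 1.7998×0.46947×0.39265 + 0.88295×0.91969×0.97389 = 0.331770 + 0.790838 = 1.122608.
Q̄ = (S₀/π) × [bracket] = (589/π) × 1.122608 = 210.47 W/m².
— Configuration B (φ=+34.9°):
Solar declination: sin δ = sin ε · sin λ_s = sin 25.19° × sin 223.9° = -0.29513, so δ = -17.165°.
cos H₀ = −tan(+34.9°) tan(-17.165°) = 0.2155, H₀ = 1.3536 rad.
Bracket: H₀ sin φ sin δ + cos φ cos δ sin H₀ = 1.3536×0.57215×-0.29513 + 0.82015×0.95546×0.97651 = -0.228567 + 0.765213 = 0.536646.
Q̄ = (S₀/π) × [bracket] = (589/π) × 0.536646 = 100.61 W/m².
Ratio Q̄_A / Q̄_B = 210.47 / 100.61 = 2.092.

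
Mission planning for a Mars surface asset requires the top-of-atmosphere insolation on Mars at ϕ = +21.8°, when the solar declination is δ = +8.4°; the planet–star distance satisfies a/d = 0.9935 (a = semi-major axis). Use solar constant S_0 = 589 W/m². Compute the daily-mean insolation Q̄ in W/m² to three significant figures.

cos h₀ = −tan(+21.8°) tan(+8.400°) = -0.0591, h₀ = 1.6299 rad.
Bracket: h₀ sin ϕ sin δ + cos ϕ cos δ sin h₀ = 1.6299×0.37137×0.14608 + 0.92849×0.98927×0.99825 = 0.088422 + 0.916920 = 1.005342.
Inverse-square distance factor (a/d)² = 0.9935² = 0.987042.
Q̄ = (S_0/π) × 0.987042 × [bracket] = (589/π) × 0.987042 × 1.005342 = 186.0 W/m².

Q̄ ≈ 186 W/m²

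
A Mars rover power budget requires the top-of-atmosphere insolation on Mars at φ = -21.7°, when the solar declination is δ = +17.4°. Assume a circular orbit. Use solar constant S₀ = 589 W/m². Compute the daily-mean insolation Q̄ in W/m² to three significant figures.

cos H₀ = −tan(-21.7°) tan(+17.400°) = 0.1247, H₀ = 1.4458 rad.
Bracket: H₀ sin φ sin δ + cos φ cos δ sin H₀ = 1.4458×-0.36975×0.29904 + 0.92913×0.95424×0.99219 = -0.159862 + 0.879689 = 0.719827.
Q̄ = (S₀/π) × [bracket] = (589/π) × 0.719827 = 135.0 W/m².

Q̄ ≈ 135 W/m²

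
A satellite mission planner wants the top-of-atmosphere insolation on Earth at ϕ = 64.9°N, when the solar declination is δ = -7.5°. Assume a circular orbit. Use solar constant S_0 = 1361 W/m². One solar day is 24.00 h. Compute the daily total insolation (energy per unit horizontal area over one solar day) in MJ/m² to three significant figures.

9.42 MJ/m²

cos h₀ = −tan(+64.9°) tan(-7.500°) = 0.2810, h₀ = 1.2859 rad.
Bracket: h₀ sin ϕ sin δ + cos ϕ cos δ sin h₀ = 1.2859×0.90557×-0.13053 + 0.42420×0.99144×0.95969 = -0.151999 + 0.403616 = 0.251617.
Q̄ = (S_0/π) × [bracket] = (1361/π) × 0.251617 = 109.01 W/m².
Daily total = Q̄ × 24.00 h × 3600 s/h = 109.01 × 24.00 × 3600 / 10⁶ = 9.418 MJ/m².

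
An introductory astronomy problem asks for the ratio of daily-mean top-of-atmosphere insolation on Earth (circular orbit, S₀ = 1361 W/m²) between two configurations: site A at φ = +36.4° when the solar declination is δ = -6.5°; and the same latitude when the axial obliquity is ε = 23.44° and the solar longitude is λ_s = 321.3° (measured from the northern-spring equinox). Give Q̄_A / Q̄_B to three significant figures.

Q̄_A / Q̄_B ≈ 1.24

— Configuration A (φ=+36.4°):
cos H₀ = −tan(+36.4°) tan(-6.500°) = 0.0840, H₀ = 1.4867 rad.
Bracket: H₀ sin φ sin δ + cos φ cos δ sin H₀ = 1.4867×0.59342×-0.11320 + 0.80489×0.99357×0.99647 = -0.099869 + 0.796892 = 0.697023.
Q̄ = (S₀/π) × [bracket] = (1361/π) × 0.697023 = 301.96 W/m².
— Configuration B (φ=+36.4°):
Solar declination: sin δ = sin ε · sin λ_s = sin 23.44° × sin 321.3° = -0.24871, so δ = -14.401°.
cos H₀ = −tan(+36.4°) tan(-14.401°) = 0.1893, H₀ = 1.3803 rad.
Bracket: H₀ sin φ sin δ + cos φ cos δ sin H₀ = 1.3803×0.59342×-0.24871 + 0.80489×0.96858×0.98192 = -0.203718 + 0.765505 = 0.561787.
Q̄ = (S₀/π) × [bracket] = (1361/π) × 0.561787 = 243.38 W/m².
Ratio Q̄_A / Q̄_B = 301.96 / 243.38 = 1.241.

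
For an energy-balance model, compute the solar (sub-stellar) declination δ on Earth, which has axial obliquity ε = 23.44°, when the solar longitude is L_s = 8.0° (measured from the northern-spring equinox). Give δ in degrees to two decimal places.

sin δ = sin ε · sin L_s = sin 23.44° × sin 8.0° = 0.055361.
δ = arcsin(0.055361) = +3.17°.

δ = +3.17°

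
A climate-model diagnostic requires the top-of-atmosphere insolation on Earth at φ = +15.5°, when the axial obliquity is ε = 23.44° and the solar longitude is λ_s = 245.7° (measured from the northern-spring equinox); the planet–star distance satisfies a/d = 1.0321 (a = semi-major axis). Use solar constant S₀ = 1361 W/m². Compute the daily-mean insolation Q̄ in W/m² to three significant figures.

Solar declination: sin δ = sin ε · sin λ_s = sin 23.44° × sin 245.7° = -0.36255, so δ = -21.257°.
cos H₀ = −tan(+15.5°) tan(-21.257°) = 0.1079, H₀ = 1.4627 rad.
Bracket: H₀ sin φ sin δ + cos φ cos δ sin H₀ = 1.4627×0.26724×-0.36255 + 0.96363×0.93197×0.99416 = -0.141718 + 0.892829 = 0.751111.
Inverse-square distance factor (a/d)² = 1.0321² = 1.065230.
Q̄ = (S₀/π) × 1.065230 × [bracket] = (1361/π) × 1.065230 × 0.751111 = 346.6 W/m².

Q̄ ≈ 347 W/m²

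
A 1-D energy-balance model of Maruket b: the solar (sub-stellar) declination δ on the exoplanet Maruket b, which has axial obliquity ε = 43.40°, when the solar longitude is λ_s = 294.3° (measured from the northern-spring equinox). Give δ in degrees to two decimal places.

δ = -38.77°

sin δ = sin ε · sin λ_s = sin 43.40° × sin 294.3° = -0.626214.
δ = arcsin(-0.626214) = -38.77°.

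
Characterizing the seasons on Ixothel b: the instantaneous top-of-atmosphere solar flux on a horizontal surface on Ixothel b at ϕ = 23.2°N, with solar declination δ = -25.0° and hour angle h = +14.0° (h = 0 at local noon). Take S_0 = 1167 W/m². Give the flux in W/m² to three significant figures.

cos θ_z = sin ϕ sin δ + cos ϕ cos δ cos h = -0.166487 + 0.808275 = 0.641788.
Flux = S_0 · cos θ_z = 1167 × 0.641788 = 749.0 W/m².

749 W/m²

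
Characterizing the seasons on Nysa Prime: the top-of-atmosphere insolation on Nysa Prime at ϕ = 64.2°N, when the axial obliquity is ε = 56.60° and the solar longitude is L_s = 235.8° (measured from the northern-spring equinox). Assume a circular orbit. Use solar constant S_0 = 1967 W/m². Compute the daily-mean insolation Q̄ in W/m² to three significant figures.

Q̄ ≈ 0.00 W/m²

Solar declination: sin δ = sin ε · sin L_s = sin 56.60° × sin 235.8° = -0.69049, so δ = -43.669°.
cos h₀ = −tan(+64.2°) tan(-43.669°) = 1.9746 ≥ 1 ⇒ polar night, h₀ = 0 and Q̄ = 0.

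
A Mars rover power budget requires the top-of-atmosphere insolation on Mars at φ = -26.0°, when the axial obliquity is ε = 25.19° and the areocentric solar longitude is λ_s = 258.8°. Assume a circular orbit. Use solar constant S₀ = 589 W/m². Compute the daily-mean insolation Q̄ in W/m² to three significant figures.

sin δ = sin 25.19° × sin 258.8° = -0.41752, so δ = -24.678°.
cos H₀ = −tan(-26.0°) tan(-24.678°) = -0.2241, H₀ = 1.7968 rad.
Bracket: H₀ sin φ sin δ + cos φ cos δ sin H₀ = 1.7968×-0.43837×-0.41752 + 0.89879×0.90867×0.97457 = 0.328865 + 0.795935 = 1.124800.
Q̄ = (S₀/π) × [bracket] = (589/π) × 1.124800 = 210.9 W/m².

Q̄ ≈ 211 W/m²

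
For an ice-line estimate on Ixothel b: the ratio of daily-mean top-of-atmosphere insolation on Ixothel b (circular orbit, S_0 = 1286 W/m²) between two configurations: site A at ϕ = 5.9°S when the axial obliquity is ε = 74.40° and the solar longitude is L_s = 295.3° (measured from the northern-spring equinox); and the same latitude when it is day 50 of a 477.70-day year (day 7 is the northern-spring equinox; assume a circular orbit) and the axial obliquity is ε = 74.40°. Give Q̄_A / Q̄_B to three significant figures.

— Configuration A (ϕ=-5.9°):
Solar declination: sin δ = sin ε · sin L_s = sin 74.40° × sin 295.3° = -0.87078, so δ = -60.549°.
cos h₀ = −tan(-5.9°) tan(-60.549°) = -0.1830, h₀ = 1.7549 rad.
Bracket: h₀ sin ϕ sin δ + cos ϕ cos δ sin h₀ = 1.7549×-0.10279×-0.87078 + 0.99470×0.49168×0.98311 = 0.157077 + 0.480814 = 0.637891.
Q̄ = (S_0/π) × [bracket] = (1286/π) × 0.637891 = 261.12 W/m².
— Configuration B (ϕ=-5.9°):
Solar longitude: L_s = 360° × (50 − 7)/477.70 = 32.405°.
sin δ = sin 74.40° × sin 32.405° = 0.51616, so δ = +31.075°.
cos h₀ = −tan(-5.9°) tan(+31.075°) = 0.0623, h₀ = 1.5085 rad.
Bracket: h₀ sin ϕ sin δ + cos ϕ cos δ sin h₀ = 1.5085×-0.10279×0.51616 + 0.99470×0.85649×0.99806 = -0.080035 + 0.850298 = 0.770263.
Q̄ = (S_0/π) × [bracket] = (1286/π) × 0.770263 = 315.30 W/m².
Ratio Q̄_A / Q̄_B = 261.12 / 315.30 = 0.8282.

Q̄_A / Q̄_B ≈ 0.828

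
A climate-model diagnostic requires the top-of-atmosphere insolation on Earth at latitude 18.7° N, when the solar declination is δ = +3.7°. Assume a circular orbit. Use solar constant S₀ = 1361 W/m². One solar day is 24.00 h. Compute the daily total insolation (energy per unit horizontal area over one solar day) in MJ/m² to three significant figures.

cos H₀ = −tan(+18.7°) tan(+3.700°) = -0.0219, H₀ = 1.5927 rad.
Bracket: H₀ sin φ sin δ + cos φ cos δ sin H₀ = 1.5927×0.32061×0.06453 + 0.94721×0.99792×0.99976 = 0.032951 + 0.945013 = 0.977964.
Q̄ = (S₀/π) × [bracket] = (1361/π) × 0.977964 = 423.67 W/m².
Daily total = Q̄ × 24.00 h × 3600 s/h = 423.67 × 24.00 × 3600 / 10⁶ = 36.61 MJ/m².

36.6 MJ/m²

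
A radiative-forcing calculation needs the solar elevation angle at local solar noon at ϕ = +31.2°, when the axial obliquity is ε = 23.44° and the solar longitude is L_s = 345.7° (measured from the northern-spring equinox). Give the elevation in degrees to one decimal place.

Solar declination: sin δ = sin ε · sin L_s = sin 23.44° × sin 345.7° = -0.09825, so δ = -5.639°.
At local noon the hour angle is zero, so the zenith angle equals |ϕ − δ| = |+31.2° − (-5.639°)| = 36.839°.
Elevation = 90° − 36.839° = 53.2°.

53.2°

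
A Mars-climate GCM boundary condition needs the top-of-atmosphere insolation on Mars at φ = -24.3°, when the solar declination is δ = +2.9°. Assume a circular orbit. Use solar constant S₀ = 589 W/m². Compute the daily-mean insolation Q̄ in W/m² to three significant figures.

cos H₀ = −tan(-24.3°) tan(+2.900°) = 0.0229, H₀ = 1.5479 rad.
Bracket: H₀ sin φ sin δ + cos φ cos δ sin H₀ = 1.5479×-0.41151×0.05059 + 0.91140×0.99872×0.99974 = -0.032225 + 0.909997 = 0.877772.
Q̄ = (S₀/π) × [bracket] = (589/π) × 0.877772 = 164.6 W/m².

Q̄ ≈ 165 W/m²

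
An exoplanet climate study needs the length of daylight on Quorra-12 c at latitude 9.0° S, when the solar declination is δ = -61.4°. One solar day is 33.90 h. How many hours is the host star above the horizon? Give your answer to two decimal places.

cos h₀ = −tan ϕ · tan δ = −tan(-9.0°) × tan(-61.400°) = -0.2905, so h₀ = 1.8655 rad = 106.89°.
Daylight = 2h₀/(2π) × 33.90 h = (1.8655/π) × 33.90 = 20.13 h.

20.13 h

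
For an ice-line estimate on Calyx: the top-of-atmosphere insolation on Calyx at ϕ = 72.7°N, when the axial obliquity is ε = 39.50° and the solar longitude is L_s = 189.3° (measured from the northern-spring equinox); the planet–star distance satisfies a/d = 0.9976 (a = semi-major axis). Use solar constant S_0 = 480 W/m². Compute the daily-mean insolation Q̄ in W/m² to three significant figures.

Solar declination: sin δ = sin ε · sin L_s = sin 39.50° × sin 189.3° = -0.10279, so δ = -5.900°.
cos h₀ = −tan(+72.7°) tan(-5.900°) = 0.3318, h₀ = 1.2326 rad.
Bracket: h₀ sin ϕ sin δ + cos ϕ cos δ sin h₀ = 1.2326×0.95476×-0.10279 + 0.29737×0.99470×0.94335 = -0.120967 + 0.279037 = 0.158070.
Inverse-square distance factor (a/d)² = 0.9976² = 0.995206.
Q̄ = (S_0/π) × 0.995206 × [bracket] = (480/π) × 0.995206 × 0.158070 = 24.04 W/m².

Q̄ ≈ 24.0 W/m²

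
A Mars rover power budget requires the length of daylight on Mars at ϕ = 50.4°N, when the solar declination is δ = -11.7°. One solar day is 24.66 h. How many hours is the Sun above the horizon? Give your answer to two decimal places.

cos h₀ = −tan ϕ · tan δ = −tan(+50.4°) × tan(-11.700°) = 0.2503, so h₀ = 1.3178 rad = 75.50°.
Daylight = 2h₀/(2π) × 24.66 h = (1.3178/π) × 24.66 = 10.34 h.

10.34 h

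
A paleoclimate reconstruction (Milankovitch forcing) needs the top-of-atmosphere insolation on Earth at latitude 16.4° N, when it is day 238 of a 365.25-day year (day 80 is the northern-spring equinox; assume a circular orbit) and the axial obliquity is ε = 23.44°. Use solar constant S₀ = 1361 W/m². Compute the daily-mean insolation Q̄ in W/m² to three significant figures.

Solar longitude: λ_s = 360° × (238 − 80)/365.25 = 155.729°.
sin δ = sin 23.44° × sin 155.729° = 0.16351, so δ = +9.411°.
cos H₀ = −tan(+16.4°) tan(+9.411°) = -0.0488, H₀ = 1.6196 rad.
Bracket: H₀ sin φ sin δ + cos φ cos δ sin H₀ = 1.6196×0.28234×0.16351 + 0.95931×0.98654×0.99881 = 0.074770 + 0.945271 = 1.020041.
Q̄ = (S₀/π) × [bracket] = (1361/π) × 1.020041 = 441.9 W/m².

Q̄ ≈ 442 W/m²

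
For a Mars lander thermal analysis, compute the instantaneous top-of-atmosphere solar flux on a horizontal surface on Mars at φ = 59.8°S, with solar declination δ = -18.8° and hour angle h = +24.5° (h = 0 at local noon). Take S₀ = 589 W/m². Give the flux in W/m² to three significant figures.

419 W/m²

cos θ_z = sin φ sin δ + cos φ cos δ cos h = 0.278526 + 0.433309 = 0.711835.
Flux = S₀ · cos θ_z = 589 × 0.711835 = 419.3 W/m².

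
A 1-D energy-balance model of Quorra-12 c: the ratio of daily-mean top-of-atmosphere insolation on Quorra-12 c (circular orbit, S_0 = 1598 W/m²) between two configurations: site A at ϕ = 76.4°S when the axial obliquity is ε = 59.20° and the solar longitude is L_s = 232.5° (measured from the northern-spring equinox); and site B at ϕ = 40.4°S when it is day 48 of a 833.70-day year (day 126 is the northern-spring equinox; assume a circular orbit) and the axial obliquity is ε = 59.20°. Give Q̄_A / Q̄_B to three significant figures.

Q̄_A / Q̄_B ≈ 1.70

— Configuration A (ϕ=-76.4°):
Solar declination: sin δ = sin ε · sin L_s = sin 59.20° × sin 232.5° = -0.68146, so δ = -42.958°.
cos h₀ = −tan(-76.4°) tan(-42.958°) = -3.8489 ≤ −1 ⇒ polar day, h₀ = π.
Bracket: h₀ sin ϕ sin δ + cos ϕ cos δ sin h₀ = 3.1416×-0.97196×-0.68146 + 0.23514×0.73186×0.00000 = 2.080845 + 0.000000 = 2.080845.
Q̄ = (S_0/π) × [bracket] = (1598/π) × 2.080845 = 1058.4 W/m².
— Configuration B (ϕ=-40.4°):
Solar longitude: L_s = 360° × (48 − 126)/833.70 = -33.681°, i.e. -33.681° + 360° = 326.319°.
sin δ = sin 59.20° × sin 326.319° = -0.47635, so δ = -28.448°.
cos h₀ = −tan(-40.4°) tan(-28.448°) = -0.4611, h₀ = 2.0500 rad.
Bracket: h₀ sin ϕ sin δ + cos ϕ cos δ sin h₀ = 2.0500×-0.64812×-0.47635 + 0.76154×0.87925×0.88736 = 0.632901 + 0.594162 = 1.227063.
Q̄ = (S_0/π) × [bracket] = (1598/π) × 1.227063 = 624.16 W/m².
Ratio Q̄_A / Q̄_B = 1058.4 / 624.16 = 1.696.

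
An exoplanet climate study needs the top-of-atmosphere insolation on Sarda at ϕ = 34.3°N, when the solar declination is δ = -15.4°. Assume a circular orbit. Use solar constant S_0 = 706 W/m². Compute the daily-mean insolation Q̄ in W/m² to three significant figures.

cos h₀ = −tan(+34.3°) tan(-15.400°) = 0.1879, h₀ = 1.3818 rad.
Bracket: h₀ sin ϕ sin δ + cos ϕ cos δ sin h₀ = 1.3818×0.56353×-0.26556 + 0.82610×0.96410×0.98219 = -0.206788 + 0.782258 = 0.575470.
Q̄ = (S_0/π) × [bracket] = (706/π) × 0.575470 = 129.3 W/m².

Q̄ ≈ 129 W/m²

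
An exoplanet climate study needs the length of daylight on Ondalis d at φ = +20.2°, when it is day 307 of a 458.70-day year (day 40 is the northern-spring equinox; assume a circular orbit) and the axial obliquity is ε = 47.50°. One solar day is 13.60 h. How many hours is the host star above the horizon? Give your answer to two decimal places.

Solar longitude: λ_s = 360° × (307 − 40)/458.70 = 209.549°.
sin δ = sin 47.50° × sin 209.549° = -0.36360, so δ = -21.321°.
cos H₀ = −tan φ · tan δ = −tan(+20.2°) × tan(-21.321°) = 0.1436, so H₀ = 1.4267 rad = 81.74°.
Daylight = 2H₀/(2π) × 13.60 h = (1.4267/π) × 13.60 = 6.18 h.

6.18 h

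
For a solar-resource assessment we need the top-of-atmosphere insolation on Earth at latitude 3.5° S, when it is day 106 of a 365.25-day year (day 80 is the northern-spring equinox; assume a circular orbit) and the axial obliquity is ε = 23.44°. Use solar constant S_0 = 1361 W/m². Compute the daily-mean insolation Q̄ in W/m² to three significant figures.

Q̄ ≈ 419 W/m²

Solar longitude: L_s = 360° × (106 − 80)/365.25 = 25.626°.
sin δ = sin 23.44° × sin 25.626° = 0.17204, so δ = +9.907°.
cos h₀ = −tan(-3.5°) tan(+9.907°) = 0.0107, h₀ = 1.5601 rad.
Bracket: h₀ sin ϕ sin δ + cos ϕ cos δ sin h₀ = 1.5601×-0.06105×0.17204 + 0.99813×0.98509×0.99994 = -0.016386 + 0.983189 = 0.966803.
Q̄ = (S_0/π) × [bracket] = (1361/π) × 0.966803 = 418.8 W/m².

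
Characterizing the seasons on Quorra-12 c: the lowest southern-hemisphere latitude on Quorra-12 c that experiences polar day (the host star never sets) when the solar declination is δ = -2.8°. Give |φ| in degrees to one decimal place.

Polar day requires cos H₀ = −tan φ tan δ ≤ −1, i.e. tan φ tan δ ≥ 1.
The boundary is |tan φ| · |tan δ| = 1, so |φ| = 90° − |δ| = 90° − 2.8° = 87.2° in the southern hemisphere.

|φ| = 87.2°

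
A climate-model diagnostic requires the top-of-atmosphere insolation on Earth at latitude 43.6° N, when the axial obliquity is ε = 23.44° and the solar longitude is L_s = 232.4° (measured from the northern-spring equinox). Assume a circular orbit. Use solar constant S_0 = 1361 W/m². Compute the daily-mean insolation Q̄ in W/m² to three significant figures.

Solar declination: sin δ = sin ε · sin L_s = sin 23.44° × sin 232.4° = -0.31516, so δ = -18.371°.
cos h₀ = −tan(+43.6°) tan(-18.371°) = 0.3162, h₀ = 1.2490 rad.
Bracket: h₀ sin ϕ sin δ + cos ϕ cos δ sin h₀ = 1.2490×0.68962×-0.31516 + 0.72417×0.94904×0.94868 = -0.271458 + 0.651996 = 0.380538.
Q̄ = (S_0/π) × [bracket] = (1361/π) × 0.380538 = 164.9 W/m².

Q̄ ≈ 165 W/m²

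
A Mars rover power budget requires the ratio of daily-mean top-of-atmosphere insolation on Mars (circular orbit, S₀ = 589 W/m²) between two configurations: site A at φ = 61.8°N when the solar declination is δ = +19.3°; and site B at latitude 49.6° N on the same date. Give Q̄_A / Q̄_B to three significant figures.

Q̄_A / Q̄_B ≈ 0.946

— Configuration A (φ=+61.8°):
cos H₀ = −tan(+61.8°) tan(+19.300°) = -0.6531, H₀ = 2.2825 rad.
Bracket: H₀ sin φ sin δ + cos φ cos δ sin H₀ = 2.2825×0.88130×0.33051 + 0.47255×0.94380×0.75726 = 0.664843 + 0.337732 = 1.002575.
Q̄ = (S₀/π) × [bracket] = (589/π) × 1.002575 = 187.97 W/m².
— Configuration B (φ=+49.6°):
cos H₀ = −tan(+49.6°) tan(+19.300°) = -0.4115, H₀ = 1.9949 rad.
Bracket: H₀ sin φ sin δ + cos φ cos δ sin H₀ = 1.9949×0.76154×0.33051 + 0.64812×0.94380×0.91142 = 0.502110 + 0.557512 = 1.059622.
Q̄ = (S₀/π) × [bracket] = (589/π) × 1.059622 = 198.66 W/m².
Ratio Q̄_A / Q̄_B = 187.97 / 198.66 = 0.9462.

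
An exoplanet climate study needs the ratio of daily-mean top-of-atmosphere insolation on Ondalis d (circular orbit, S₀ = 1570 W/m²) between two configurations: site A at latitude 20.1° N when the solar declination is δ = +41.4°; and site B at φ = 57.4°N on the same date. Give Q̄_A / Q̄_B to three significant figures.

Q̄_A / Q̄_B ≈ 0.628

— Configuration A (φ=+20.1°):
cos H₀ = −tan(+20.1°) tan(+41.400°) = -0.3226, H₀ = 1.8993 rad.
Bracket: H₀ sin φ sin δ + cos φ cos δ sin H₀ = 1.8993×0.34366×0.66131 + 0.93909×0.75011×0.94653 = 0.431646 + 0.666755 = 1.098401.
Q̄ = (S₀/π) × [bracket] = (1570/π) × 1.098401 = 548.92 W/m².
— Configuration B (φ=+57.4°):
cos H₀ = −tan(+57.4°) tan(+41.400°) = -1.3785 ≤ −1 ⇒ polar day, H₀ = π.
Bracket: H₀ sin φ sin δ + cos φ cos δ sin H₀ = 3.1416×0.84245×0.66131 + 0.53877×0.75011×0.00000 = 1.750250 + 0.000000 = 1.750250.
Q̄ = (S₀/π) × [bracket] = (1570/π) × 1.750250 = 874.68 W/m².
Ratio Q̄_A / Q̄_B = 548.92 / 874.68 = 0.6276.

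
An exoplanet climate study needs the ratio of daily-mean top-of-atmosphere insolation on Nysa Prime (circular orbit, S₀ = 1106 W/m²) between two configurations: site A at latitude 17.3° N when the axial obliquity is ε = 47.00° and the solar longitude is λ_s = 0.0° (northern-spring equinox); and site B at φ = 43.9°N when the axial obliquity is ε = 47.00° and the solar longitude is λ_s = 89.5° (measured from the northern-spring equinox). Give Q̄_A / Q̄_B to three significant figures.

Q̄_A / Q̄_B ≈ 0.599

— Configuration A (φ=+17.3°):
Solar declination: sin δ = sin ε · sin λ_s = sin 47.00° × sin 0.0° = 0.00000, so δ = +0.000°.
cos H₀ = −tan(+17.3°) tan(+0.000°) = -0.0000, H₀ = 1.5708 rad.
Bracket: H₀ sin φ sin δ + cos φ cos δ sin H₀ = 1.5708×0.29737×0.00000 + 0.95476×1.00000×1.00000 = 0.000000 + 0.954760 = 0.954760.
Q̄ = (S₀/π) × [bracket] = (1106/π) × 0.954760 = 336.12 W/m².
— Configuration B (φ=+43.9°):
Solar declination: sin δ = sin ε · sin λ_s = sin 47.00° × sin 89.5° = 0.73133, so δ = +46.998°.
cos H₀ = −tan(+43.9°) tan(+46.998°) = -1.0319 ≤ −1 ⇒ polar day, H₀ = π.
Bracket: H₀ sin φ sin δ + cos φ cos δ sin H₀ = 3.1416×0.69340×0.73133 + 0.72055×0.68203×0.00000 = 1.593119 + 0.000000 = 1.593119.
Q̄ = (S₀/π) × [bracket] = (1106/π) × 1.593119 = 560.86 W/m².
Ratio Q̄_A / Q̄_B = 336.12 / 560.86 = 0.5993.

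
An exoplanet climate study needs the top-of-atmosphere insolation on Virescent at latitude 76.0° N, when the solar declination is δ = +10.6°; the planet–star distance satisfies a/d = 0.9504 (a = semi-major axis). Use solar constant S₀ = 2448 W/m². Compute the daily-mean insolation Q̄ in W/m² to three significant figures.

cos H₀ = −tan(+76.0°) tan(+10.600°) = -0.7506, H₀ = 2.4198 rad.
Bracket: H₀ sin φ sin δ + cos φ cos δ sin H₀ = 2.4198×0.97030×0.18395 + 0.24192×0.98294×0.66076 = 0.431902 + 0.157124 = 0.589026.
Inverse-square distance factor (a/d)² = 0.9504² = 0.903260.
Q̄ = (S₀/π) × 0.903260 × [bracket] = (2448/π) × 0.903260 × 0.589026 = 414.6 W/m².

Q̄ ≈ 415 W/m²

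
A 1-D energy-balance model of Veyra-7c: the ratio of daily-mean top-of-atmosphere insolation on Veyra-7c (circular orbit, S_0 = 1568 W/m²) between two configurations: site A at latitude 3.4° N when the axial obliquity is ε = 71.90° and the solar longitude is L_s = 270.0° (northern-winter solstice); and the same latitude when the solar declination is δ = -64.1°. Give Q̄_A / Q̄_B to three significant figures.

Q̄_A / Q̄_B ≈ 0.638

— Configuration A (ϕ=+3.4°):
Solar declination: sin δ = sin ε · sin L_s = sin 71.90° × sin 270.0° = -0.95052, so δ = -71.900°.
cos h₀ = −tan(+3.4°) tan(-71.900°) = 0.1818, h₀ = 1.3880 rad.
Bracket: h₀ sin ϕ sin δ + cos ϕ cos δ sin h₀ = 1.3880×0.05931×-0.95052 + 0.99824×0.31068×0.98334 = -0.078249 + 0.304966 = 0.226717.
Q̄ = (S_0/π) × [bracket] = (1568/π) × 0.226717 = 113.16 W/m².
— Configuration B (ϕ=+3.4°):
cos h₀ = −tan(+3.4°) tan(-64.100°) = 0.1224, h₀ = 1.4481 rad.
Bracket: h₀ sin ϕ sin δ + cos ϕ cos δ sin h₀ = 1.4481×0.05931×-0.89956 + 0.99824×0.43680×0.99249 = -0.077260 + 0.432757 = 0.355497.
Q̄ = (S_0/π) × [bracket] = (1568/π) × 0.355497 = 177.43 W/m².
Ratio Q̄_A / Q̄_B = 113.16 / 177.43 = 0.6378.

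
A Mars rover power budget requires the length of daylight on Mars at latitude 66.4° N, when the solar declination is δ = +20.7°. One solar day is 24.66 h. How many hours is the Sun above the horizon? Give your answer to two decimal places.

20.53 h

cos H₀ = −tan φ · tan δ = −tan(+66.4°) × tan(+20.700°) = -0.8649, so H₀ = 2.6158 rad = 149.87°.
Daylight = 2H₀/(2π) × 24.66 h = (2.6158/π) × 24.66 = 20.53 h.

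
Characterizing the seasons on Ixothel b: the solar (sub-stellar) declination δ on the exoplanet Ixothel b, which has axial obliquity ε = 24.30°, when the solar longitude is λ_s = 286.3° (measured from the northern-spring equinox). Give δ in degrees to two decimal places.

δ = -23.26°

sin δ = sin ε · sin λ_s = sin 24.30° × sin 286.3° = -0.394974.
δ = arcsin(-0.394974) = -23.26°.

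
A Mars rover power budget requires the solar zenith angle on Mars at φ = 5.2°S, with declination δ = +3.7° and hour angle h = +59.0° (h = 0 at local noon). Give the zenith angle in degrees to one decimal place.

θ_z = 59.6°

cos θ_z = sin φ sin δ + cos φ cos δ cos h = -0.005849 + 0.511849 = 0.506000.
θ_z = arccos(0.506000) = 59.6°.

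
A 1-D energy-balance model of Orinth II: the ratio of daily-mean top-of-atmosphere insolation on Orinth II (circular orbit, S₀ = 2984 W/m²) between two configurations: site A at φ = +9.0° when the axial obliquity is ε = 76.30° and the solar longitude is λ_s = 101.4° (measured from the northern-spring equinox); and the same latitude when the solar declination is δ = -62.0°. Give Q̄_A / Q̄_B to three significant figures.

Q̄_A / Q̄_B ≈ 2.14

— Configuration A (φ=+9.0°):
Solar declination: sin δ = sin ε · sin λ_s = sin 76.30° × sin 101.4° = 0.95238, so δ = +72.247°.
cos H₀ = −tan(+9.0°) tan(+72.247°) = -0.4947, H₀ = 2.0883 rad.
Bracket: H₀ sin φ sin δ + cos φ cos δ sin H₀ = 2.0883×0.15643×0.95238 + 0.98769×0.30491×0.86906 = 0.311117 + 0.261723 = 0.572840.
Q̄ = (S₀/π) × [bracket] = (2984/π) × 0.572840 = 544.10 W/m².
— Configuration B (φ=+9.0°):
cos H₀ = −tan(+9.0°) tan(-62.000°) = 0.2979, H₀ = 1.2683 rad.
Bracket: H₀ sin φ sin δ + cos φ cos δ sin H₀ = 1.2683×0.15643×-0.88295 + 0.98769×0.46947×0.95460 = -0.175177 + 0.442639 = 0.267462.
Q̄ = (S₀/π) × [bracket] = (2984/π) × 0.267462 = 254.05 W/m².
Ratio Q̄_A / Q̄_B = 544.10 / 254.05 = 2.142.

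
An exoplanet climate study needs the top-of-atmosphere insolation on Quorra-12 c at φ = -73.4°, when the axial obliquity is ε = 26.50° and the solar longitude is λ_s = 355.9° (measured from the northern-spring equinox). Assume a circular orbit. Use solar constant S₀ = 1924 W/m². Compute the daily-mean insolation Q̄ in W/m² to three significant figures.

Q̄ ≈ 205 W/m²

Solar declination: sin δ = sin ε · sin λ_s = sin 26.50° × sin 355.9° = -0.03190, so δ = -1.828°.
cos H₀ = −tan(-73.4°) tan(-1.828°) = -0.1071, H₀ = 1.6781 rad.
Bracket: H₀ sin φ sin δ + cos φ cos δ sin H₀ = 1.6781×-0.95832×-0.03190 + 0.28569×0.99949×0.99425 = 0.051300 + 0.283902 = 0.335202.
Q̄ = (S₀/π) × [bracket] = (1924/π) × 0.335202 = 205.3 W/m².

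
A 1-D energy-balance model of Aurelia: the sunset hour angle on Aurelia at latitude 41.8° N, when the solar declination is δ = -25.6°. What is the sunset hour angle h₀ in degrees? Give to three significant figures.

cos h₀ = −tan ϕ · tan δ = −tan(+41.8°) × tan(-25.600°) = 0.4284, so h₀ = 1.1281 rad = 64.64°.

h₀ = 64.6°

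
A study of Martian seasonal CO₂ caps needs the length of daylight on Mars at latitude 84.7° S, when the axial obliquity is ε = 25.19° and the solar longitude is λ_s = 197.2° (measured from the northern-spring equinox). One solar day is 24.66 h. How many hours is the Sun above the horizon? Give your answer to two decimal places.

24.66 h

Solar declination: sin δ = sin ε · sin λ_s = sin 25.19° × sin 197.2° = -0.12586, so δ = -7.230°.
Sunrise equation: cos H₀ = −tan φ · tan δ = -1.3676 ≤ −1, so the Sun never sets (polar day) and H₀ = π.
Daylight = 2H₀/(2π) × 24.66 h = (3.1416/π) × 24.66 = 24.66 h.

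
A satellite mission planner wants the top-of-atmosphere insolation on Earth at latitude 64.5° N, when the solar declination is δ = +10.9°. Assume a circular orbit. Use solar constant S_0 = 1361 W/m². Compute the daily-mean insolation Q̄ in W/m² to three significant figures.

Q̄ ≈ 314 W/m²

cos h₀ = −tan(+64.5°) tan(+10.900°) = -0.4037, h₀ = 1.9864 rad.
Bracket: h₀ sin ϕ sin δ + cos ϕ cos δ sin h₀ = 1.9864×0.90259×0.18910 + 0.43051×0.98196×0.91488 = 0.339038 + 0.386760 = 0.725798.
Q̄ = (S_0/π) × [bracket] = (1361/π) × 0.725798 = 314.4 W/m².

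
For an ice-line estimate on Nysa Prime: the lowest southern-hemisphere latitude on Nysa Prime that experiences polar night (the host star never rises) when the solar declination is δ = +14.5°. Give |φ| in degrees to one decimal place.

Polar night requires cos H₀ = −tan φ tan δ ≥ 1, i.e. tan φ tan δ ≤ −1.
The boundary is |tan φ| · |tan δ| = 1, so |φ| = 90° − |δ| = 90° − 14.5° = 75.5° in the southern hemisphere.

|φ| = 75.5°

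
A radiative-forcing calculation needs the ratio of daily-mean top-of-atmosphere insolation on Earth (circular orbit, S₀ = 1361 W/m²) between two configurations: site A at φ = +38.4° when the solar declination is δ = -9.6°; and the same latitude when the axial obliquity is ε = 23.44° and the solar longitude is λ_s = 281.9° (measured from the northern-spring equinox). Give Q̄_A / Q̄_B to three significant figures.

— Configuration A (φ=+38.4°):
cos H₀ = −tan(+38.4°) tan(-9.600°) = 0.1341, H₀ = 1.4363 rad.
Bracket: H₀ sin φ sin δ + cos φ cos δ sin H₀ = 1.4363×0.62115×-0.16677 + 0.78369×0.98600×0.99097 = -0.148785 + 0.765741 = 0.616956.
Q̄ = (S₀/π) × [bracket] = (1361/π) × 0.616956 = 267.28 W/m².
— Configuration B (φ=+38.4°):
Solar declination: sin δ = sin ε · sin λ_s = sin 23.44° × sin 281.9° = -0.38924, so δ = -22.907°.
cos H₀ = −tan(+38.4°) tan(-22.907°) = 0.3349, H₀ = 1.2293 rad.
Bracket: H₀ sin φ sin δ + cos φ cos δ sin H₀ = 1.2293×0.62115×-0.38924 + 0.78369×0.92114×0.94225 = -0.297216 + 0.680199 = 0.382983.
Q̄ = (S₀/π) × [bracket] = (1361/π) × 0.382983 = 165.92 W/m².
Ratio Q̄_A / Q̄_B = 267.28 / 165.92 = 1.611.

Q̄_A / Q̄_B ≈ 1.61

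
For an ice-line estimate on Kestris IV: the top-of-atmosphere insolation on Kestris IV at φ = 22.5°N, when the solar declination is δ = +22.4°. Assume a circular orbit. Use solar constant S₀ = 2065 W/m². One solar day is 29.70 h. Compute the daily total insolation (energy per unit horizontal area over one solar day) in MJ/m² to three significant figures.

cos H₀ = −tan(+22.5°) tan(+22.400°) = -0.1707, H₀ = 1.7424 rad.
Bracket: H₀ sin φ sin δ + cos φ cos δ sin H₀ = 1.7424×0.38268×0.38107 + 0.92388×0.92455×0.98532 = 0.254090 + 0.841634 = 1.095724.
Q̄ = (S₀/π) × [bracket] = (2065/π) × 1.095724 = 720.23 W/m².
Daily total = Q̄ × 29.70 h × 3600 s/h = 720.23 × 29.70 × 3600 / 10⁶ = 77.01 MJ/m².

77.0 MJ/m²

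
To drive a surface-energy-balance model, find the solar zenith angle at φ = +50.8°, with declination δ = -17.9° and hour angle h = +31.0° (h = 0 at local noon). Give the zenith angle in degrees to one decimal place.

cos θ_z = sin φ sin δ + cos φ cos δ cos h = -0.238184 + 0.515531 = 0.277347.
θ_z = arccos(0.277347) = 73.9°.

θ_z = 73.9°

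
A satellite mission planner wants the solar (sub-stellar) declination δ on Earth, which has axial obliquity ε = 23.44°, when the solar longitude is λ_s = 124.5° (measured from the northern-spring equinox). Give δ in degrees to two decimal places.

δ = +19.14°

sin δ = sin ε · sin λ_s = sin 23.44° × sin 124.5° = 0.327828.
δ = arcsin(0.327828) = +19.14°.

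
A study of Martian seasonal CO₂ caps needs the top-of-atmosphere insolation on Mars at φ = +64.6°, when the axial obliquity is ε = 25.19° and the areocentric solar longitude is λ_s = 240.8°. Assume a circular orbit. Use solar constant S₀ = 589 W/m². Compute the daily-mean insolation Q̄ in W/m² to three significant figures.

Q̄ ≈ 4.42 W/m²

sin δ = sin 25.19° × sin 240.8° = -0.37153, so δ = -21.810°.
cos H₀ = −tan(+64.6°) tan(-21.810°) = 0.8428, H₀ = 0.5684 rad.
Bracket: H₀ sin φ sin δ + cos φ cos δ sin H₀ = 0.5684×0.90334×-0.37153 + 0.42894×0.92842×0.53826 = -0.190765 + 0.214355 = 0.023590.
Q̄ = (S₀/π) × [bracket] = (589/π) × 0.023590 = 4.423 W/m².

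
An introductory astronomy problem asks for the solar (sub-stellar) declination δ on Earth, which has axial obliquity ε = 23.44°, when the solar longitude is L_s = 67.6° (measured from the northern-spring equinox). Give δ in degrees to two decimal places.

sin δ = sin ε · sin L_s = sin 23.44° × sin 67.6° = 0.367774.
δ = arcsin(0.367774) = +21.58°.

δ = +21.58°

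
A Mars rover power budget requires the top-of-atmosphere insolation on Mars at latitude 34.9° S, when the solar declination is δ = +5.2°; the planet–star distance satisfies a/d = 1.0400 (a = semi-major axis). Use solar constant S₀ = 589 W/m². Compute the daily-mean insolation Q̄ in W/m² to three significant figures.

cos H₀ = −tan(-34.9°) tan(+5.200°) = 0.0635, H₀ = 1.5073 rad.
Bracket: H₀ sin φ sin δ + cos φ cos δ sin H₀ = 1.5073×-0.57215×0.09063 + 0.82015×0.99588×0.99798 = -0.078159 + 0.815121 = 0.736962.
Inverse-square distance factor (a/d)² = 1.0400² = 1.081600.
Q̄ = (S₀/π) × 1.081600 × [bracket] = (589/π) × 1.081600 × 0.736962 = 149.4 W/m².

Q̄ ≈ 149 W/m²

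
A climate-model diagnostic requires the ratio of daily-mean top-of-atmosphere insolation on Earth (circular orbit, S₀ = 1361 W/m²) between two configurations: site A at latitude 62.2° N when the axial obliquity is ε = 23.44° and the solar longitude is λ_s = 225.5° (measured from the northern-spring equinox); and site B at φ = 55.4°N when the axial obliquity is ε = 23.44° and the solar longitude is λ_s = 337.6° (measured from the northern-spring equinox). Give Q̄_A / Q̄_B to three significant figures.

Q̄_A / Q̄_B ≈ 0.331

— Configuration A (φ=+62.2°):
Solar declination: sin δ = sin ε · sin λ_s = sin 23.44° × sin 225.5° = -0.28372, so δ = -16.483°.
cos H₀ = −tan(+62.2°) tan(-16.483°) = 0.5612, H₀ = 0.9750 rad.
Bracket: H₀ sin φ sin δ + cos φ cos δ sin H₀ = 0.9750×0.88458×-0.28372 + 0.46639×0.95891×0.82769 = -0.244699 + 0.370165 = 0.125466.
Q̄ = (S₀/π) × [bracket] = (1361/π) × 0.125466 = 54.354 W/m².
— Configuration B (φ=+55.4°):
Solar declination: sin δ = sin ε · sin λ_s = sin 23.44° × sin 337.6° = -0.15159, so δ = -8.719°.
cos H₀ = −tan(+55.4°) tan(-8.719°) = 0.2223, H₀ = 1.3466 rad.
Bracket: H₀ sin φ sin δ + cos φ cos δ sin H₀ = 1.3466×0.82314×-0.15159 + 0.56784×0.98844×0.97498 = -0.168028 + 0.547233 = 0.379205.
Q̄ = (S₀/π) × [bracket] = (1361/π) × 0.379205 = 164.28 W/m².
Ratio Q̄_A / Q̄_B = 54.354 / 164.28 = 0.3309.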